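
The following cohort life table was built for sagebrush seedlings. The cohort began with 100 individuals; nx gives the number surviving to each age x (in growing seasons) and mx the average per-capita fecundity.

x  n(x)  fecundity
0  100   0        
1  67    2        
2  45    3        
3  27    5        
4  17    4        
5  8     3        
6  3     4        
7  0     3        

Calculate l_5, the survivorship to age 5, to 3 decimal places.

0.080

l_5 = n_5/n_0 = 8/100 = 0.08 → 0.080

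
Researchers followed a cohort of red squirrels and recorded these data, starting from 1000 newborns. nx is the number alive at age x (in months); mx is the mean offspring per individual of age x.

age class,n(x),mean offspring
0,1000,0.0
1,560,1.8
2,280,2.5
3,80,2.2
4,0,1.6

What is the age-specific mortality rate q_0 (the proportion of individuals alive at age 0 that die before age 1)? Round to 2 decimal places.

lx = nx/n0 = nx/1000: 1, 0.56, 0.28, 0.08, 0
q_0 = (l_0 − l_1) / l_0 = (1 − 0.56) / 1
     = 0.44 / 1 = 0.44 → 0.44

0.44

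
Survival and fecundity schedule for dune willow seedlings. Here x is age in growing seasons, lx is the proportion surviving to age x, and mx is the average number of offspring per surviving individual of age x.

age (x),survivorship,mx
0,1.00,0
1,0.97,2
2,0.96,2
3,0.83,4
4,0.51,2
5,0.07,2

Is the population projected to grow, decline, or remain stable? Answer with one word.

R0 = Σ lx·mx = 0 + 1.94 + 1.92 + 3.32 + 1.02 + 0.14 = 8.34
R0 > 1, so the population is growing.

growing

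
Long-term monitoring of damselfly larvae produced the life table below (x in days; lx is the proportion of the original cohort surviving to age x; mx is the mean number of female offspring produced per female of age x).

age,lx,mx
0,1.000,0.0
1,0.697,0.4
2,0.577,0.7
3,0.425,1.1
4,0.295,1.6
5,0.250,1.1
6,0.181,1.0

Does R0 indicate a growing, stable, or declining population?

R0 = Σ lx·mx = 0 + 0.2788 + 0.4039 + 0.4675 + 0.472 + 0.275 + 0.181 = 2.0782
R0 > 1, so the population is growing.

growing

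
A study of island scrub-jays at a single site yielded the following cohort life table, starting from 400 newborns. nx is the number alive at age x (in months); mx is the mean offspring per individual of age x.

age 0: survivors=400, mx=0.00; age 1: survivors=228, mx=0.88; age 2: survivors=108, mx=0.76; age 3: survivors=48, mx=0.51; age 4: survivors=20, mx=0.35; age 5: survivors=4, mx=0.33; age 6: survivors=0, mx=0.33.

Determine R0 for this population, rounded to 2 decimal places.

lx = nx/n0 = nx/400: 1, 0.57, 0.27, 0.12, 0.05, 0.01, 0
lx·mx by age: 0, 0.5016, 0.2052, 0.0612, 0.0175, 0.0033, 0
R0 = Σ lx·mx = 0.7888 → 0.79

0.79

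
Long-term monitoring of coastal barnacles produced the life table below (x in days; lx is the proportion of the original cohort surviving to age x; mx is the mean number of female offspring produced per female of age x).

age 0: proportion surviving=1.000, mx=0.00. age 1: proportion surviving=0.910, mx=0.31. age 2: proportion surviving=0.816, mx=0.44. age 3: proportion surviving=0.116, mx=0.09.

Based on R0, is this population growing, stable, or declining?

declining

R0 = Σ lx·mx = 0 + 0.2821 + 0.35904 + 0.01044 = 0.65158
R0 < 1, so the population is declining.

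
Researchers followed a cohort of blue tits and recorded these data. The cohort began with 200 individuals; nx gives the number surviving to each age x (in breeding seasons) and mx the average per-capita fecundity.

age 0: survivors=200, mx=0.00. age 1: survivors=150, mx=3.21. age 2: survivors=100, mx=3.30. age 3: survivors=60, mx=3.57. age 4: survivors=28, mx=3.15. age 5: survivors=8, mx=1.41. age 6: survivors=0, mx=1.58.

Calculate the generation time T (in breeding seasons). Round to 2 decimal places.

lx = nx/n0 = nx/200: 1, 0.75, 0.5, 0.3, 0.14, 0.04, 0
lx·mx: 0, 2.4075, 1.65, 1.071, 0.441, 0.0564, 0 → R0 = 5.6259
x·lx·mx: 0, 2.4075, 3.3, 3.213, 1.764, 0.282, 0 → Σ = 10.9665
T = 10.9665 / 5.6259 = 1.949288… → 1.95

1.95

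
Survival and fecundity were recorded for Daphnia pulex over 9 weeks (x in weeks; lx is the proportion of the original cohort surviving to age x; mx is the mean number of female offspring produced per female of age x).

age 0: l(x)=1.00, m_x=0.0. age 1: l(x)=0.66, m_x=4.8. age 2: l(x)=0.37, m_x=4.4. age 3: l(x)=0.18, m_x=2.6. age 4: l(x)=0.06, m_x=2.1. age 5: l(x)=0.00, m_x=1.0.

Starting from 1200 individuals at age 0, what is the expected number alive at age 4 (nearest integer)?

72

Expected survivors = N0 · l_4 = 1200 × 0.06 = 72 → 72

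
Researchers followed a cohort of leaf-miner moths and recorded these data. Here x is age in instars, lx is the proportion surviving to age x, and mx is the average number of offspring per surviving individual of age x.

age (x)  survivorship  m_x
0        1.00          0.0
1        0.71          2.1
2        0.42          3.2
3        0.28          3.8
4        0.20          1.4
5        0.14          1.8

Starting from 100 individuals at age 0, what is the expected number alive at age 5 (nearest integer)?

14

Expected survivors = N0 · l_5 = 100 × 0.14 = 14 → 14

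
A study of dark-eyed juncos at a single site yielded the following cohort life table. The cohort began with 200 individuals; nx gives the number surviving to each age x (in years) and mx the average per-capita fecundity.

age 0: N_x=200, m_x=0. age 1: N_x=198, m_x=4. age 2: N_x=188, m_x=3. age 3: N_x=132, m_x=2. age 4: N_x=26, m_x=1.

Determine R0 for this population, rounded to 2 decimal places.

lx = nx/n0 = nx/200: 1, 0.99, 0.94, 0.66, 0.13
lx·mx by age: 0, 3.96, 2.82, 1.32, 0.13
R0 = Σ lx·mx = 8.23 → 8.23

8.23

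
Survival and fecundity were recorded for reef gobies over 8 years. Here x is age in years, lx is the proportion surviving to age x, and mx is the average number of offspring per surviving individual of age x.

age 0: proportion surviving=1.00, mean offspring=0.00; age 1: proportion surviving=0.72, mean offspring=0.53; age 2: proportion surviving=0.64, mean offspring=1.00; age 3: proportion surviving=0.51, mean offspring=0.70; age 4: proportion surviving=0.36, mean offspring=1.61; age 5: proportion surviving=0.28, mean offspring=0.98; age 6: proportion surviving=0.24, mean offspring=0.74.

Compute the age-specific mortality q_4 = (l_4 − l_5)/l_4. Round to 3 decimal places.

q_4 = (l_4 − l_5) / l_4 = (0.36 − 0.28) / 0.36
     = 0.08 / 0.36 = 0.222222… → 0.222

0.222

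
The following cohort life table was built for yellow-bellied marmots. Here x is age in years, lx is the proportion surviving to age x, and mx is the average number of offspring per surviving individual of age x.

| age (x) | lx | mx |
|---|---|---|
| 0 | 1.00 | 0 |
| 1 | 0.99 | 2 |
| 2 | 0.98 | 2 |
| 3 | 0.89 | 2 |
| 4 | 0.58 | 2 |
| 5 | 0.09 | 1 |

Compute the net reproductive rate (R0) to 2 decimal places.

6.97

lx·mx by age: 0, 1.98, 1.96, 1.78, 1.16, 0.09
R0 = Σ lx·mx = 6.97 → 6.97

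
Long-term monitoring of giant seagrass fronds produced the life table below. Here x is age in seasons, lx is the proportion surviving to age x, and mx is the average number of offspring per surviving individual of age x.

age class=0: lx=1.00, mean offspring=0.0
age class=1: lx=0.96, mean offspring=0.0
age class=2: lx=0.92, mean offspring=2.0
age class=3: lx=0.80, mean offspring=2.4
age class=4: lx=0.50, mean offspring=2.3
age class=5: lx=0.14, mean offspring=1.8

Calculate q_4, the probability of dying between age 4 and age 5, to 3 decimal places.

0.720

q_4 = (l_4 − l_5) / l_4 = (0.5 − 0.14) / 0.5
     = 0.36 / 0.5 = 0.72 → 0.720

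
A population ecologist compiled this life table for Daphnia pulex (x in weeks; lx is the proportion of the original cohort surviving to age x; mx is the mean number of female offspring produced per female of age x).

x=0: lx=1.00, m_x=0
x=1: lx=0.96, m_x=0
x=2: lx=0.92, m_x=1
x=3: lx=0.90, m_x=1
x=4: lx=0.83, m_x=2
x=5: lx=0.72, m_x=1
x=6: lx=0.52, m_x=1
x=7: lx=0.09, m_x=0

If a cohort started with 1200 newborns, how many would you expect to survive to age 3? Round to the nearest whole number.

1080

Expected survivors = N0 · l_3 = 1200 × 0.90 = 1080 → 1080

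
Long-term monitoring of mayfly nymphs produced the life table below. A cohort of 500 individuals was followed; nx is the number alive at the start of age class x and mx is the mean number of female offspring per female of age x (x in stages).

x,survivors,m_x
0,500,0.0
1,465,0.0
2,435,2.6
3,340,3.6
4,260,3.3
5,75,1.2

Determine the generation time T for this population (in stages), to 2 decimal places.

lx = nx/n0 = nx/500: 1, 0.93, 0.87, 0.68, 0.52, 0.15
lx·mx: 0, 0, 2.262, 2.448, 1.716, 0.18 → R0 = 6.606
x·lx·mx: 0, 0, 4.524, 7.344, 6.864, 0.9 → Σ = 19.632
T = 19.632 / 6.606 = 2.971844… → 2.97

2.97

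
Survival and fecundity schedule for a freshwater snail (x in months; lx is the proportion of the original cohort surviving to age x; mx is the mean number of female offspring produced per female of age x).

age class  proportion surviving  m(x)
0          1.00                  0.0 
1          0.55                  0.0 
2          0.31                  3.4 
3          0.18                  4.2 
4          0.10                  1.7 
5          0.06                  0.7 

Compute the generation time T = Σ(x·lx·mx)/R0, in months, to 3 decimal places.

lx·mx: 0, 0, 1.054, 0.756, 0.17, 0.042 → R0 = 2.022
x·lx·mx: 0, 0, 2.108, 2.268, 0.68, 0.21 → Σ = 5.266
T = 5.266 / 2.022 = 2.604352… → 2.604

2.604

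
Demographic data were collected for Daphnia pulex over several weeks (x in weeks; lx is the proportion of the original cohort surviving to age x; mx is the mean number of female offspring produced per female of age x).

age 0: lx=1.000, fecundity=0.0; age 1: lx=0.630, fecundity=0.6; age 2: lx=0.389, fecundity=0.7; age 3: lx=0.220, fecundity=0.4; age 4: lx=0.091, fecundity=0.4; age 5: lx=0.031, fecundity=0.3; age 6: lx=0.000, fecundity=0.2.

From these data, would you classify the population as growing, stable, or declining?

R0 = Σ lx·mx = 0 + 0.378 + 0.2723 + 0.088 + 0.0364 + 0.0093 + 0 = 0.784
R0 < 1, so the population is declining.

declining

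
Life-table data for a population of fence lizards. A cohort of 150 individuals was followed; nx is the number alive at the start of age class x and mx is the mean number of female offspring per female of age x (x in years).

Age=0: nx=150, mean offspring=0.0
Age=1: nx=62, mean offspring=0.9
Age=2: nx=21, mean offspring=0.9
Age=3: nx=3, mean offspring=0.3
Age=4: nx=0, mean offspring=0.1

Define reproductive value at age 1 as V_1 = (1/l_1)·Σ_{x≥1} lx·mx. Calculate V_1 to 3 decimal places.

lx = nx/n0 = nx/150: 1, 0.41333…, 0.14, 0.02, 0
lx·mx for x ≥ 1: 0.372…, 0.126, 0.006, 0 → sum = 0.504…
V_1 = 0.504… / l_1 = 0.504… / 0.413333… = 1.219355… → 1.219

1.219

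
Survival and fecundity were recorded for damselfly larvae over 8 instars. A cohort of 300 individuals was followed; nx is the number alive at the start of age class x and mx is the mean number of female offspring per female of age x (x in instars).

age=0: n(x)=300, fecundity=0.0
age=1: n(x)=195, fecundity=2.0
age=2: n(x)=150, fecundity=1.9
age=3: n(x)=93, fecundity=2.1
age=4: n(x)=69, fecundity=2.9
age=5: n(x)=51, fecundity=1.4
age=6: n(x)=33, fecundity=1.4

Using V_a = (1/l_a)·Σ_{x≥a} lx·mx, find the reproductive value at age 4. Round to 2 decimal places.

4.60

lx = nx/n0 = nx/300: 1, 0.65, 0.5, 0.31, 0.23, 0.17, 0.11
lx·mx for x ≥ 4: 0.667, 0.238, 0.154 → sum = 1.059
V_4 = 1.059 / l_4 = 1.059 / 0.23 = 4.604348… → 4.60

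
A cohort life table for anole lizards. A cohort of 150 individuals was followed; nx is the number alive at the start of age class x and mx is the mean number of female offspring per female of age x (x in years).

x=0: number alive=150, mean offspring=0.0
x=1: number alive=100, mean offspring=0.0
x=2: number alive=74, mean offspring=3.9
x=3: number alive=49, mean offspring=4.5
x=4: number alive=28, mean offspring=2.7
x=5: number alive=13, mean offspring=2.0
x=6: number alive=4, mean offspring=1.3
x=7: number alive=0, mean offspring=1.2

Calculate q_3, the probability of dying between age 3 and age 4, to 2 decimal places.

0.43

lx = nx/n0 = nx/150: 1, 0.66667…, 0.49333…, 0.32667…, 0.18667…, 0.08667…, 0.02667…, 0
q_3 = (l_3 − l_4) / l_3 = (0.326667… − 0.186667…) / 0.326667…
     = 0.14… / 0.326667… = 0.428571… → 0.43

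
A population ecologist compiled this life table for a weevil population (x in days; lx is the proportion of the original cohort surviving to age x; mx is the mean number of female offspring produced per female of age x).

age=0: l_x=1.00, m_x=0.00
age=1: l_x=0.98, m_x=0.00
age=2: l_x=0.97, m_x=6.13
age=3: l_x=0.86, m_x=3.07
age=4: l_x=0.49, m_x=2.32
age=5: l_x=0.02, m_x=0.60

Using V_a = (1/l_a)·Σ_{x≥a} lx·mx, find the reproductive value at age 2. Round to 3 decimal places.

10.036

lx·mx for x ≥ 2: 5.9461, 2.6402, 1.1368, 0.012 → sum = 9.7351
V_2 = 9.7351 / l_2 = 9.7351 / 0.97 = 10.036186… → 10.036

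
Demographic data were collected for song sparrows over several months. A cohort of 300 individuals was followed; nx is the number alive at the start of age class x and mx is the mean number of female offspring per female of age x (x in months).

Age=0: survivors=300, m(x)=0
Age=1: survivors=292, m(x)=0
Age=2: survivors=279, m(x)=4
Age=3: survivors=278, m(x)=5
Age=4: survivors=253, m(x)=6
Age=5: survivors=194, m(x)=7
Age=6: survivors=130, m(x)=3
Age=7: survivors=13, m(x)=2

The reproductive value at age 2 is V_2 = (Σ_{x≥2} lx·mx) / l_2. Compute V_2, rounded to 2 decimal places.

lx = nx/n0 = nx/300: 1, 0.97333…, 0.93, 0.92667…, 0.84333…, 0.64667…, 0.43333…, 0.04333…
lx·mx for x ≥ 2: 3.72, 4.633333…, 5.06…, 4.526667…, 1.3…, 0.086667… → sum = 19.326667…
V_2 = 19.326667… / l_2 = 19.326667… / 0.93 = 20.781362… → 20.78

20.78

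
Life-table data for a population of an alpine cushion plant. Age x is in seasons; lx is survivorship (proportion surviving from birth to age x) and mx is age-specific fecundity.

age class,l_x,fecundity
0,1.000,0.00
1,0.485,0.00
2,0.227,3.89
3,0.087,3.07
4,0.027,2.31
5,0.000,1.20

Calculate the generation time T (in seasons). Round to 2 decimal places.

lx·mx: 0, 0, 0.88303, 0.26709, 0.06237, 0 → R0 = 1.21249
x·lx·mx: 0, 0, 1.76606, 0.80127, 0.24948, 0 → Σ = 2.81681
T = 2.81681 / 1.21249 = 2.323161… → 2.32

2.32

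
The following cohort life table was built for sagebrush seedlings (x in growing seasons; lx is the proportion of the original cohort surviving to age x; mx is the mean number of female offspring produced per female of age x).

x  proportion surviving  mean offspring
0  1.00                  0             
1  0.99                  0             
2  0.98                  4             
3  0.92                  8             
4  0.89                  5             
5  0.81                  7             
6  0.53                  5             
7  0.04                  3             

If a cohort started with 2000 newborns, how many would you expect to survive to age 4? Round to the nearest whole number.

Expected survivors = N0 · l_4 = 2000 × 0.89 = 1780 → 1780

1780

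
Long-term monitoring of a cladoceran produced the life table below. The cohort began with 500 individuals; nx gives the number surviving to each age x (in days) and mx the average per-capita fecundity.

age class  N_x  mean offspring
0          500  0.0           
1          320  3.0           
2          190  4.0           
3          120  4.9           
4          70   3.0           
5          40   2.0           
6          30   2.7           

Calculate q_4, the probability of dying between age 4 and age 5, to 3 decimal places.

0.429

lx = nx/n0 = nx/500: 1, 0.64, 0.38, 0.24, 0.14, 0.08, 0.06
q_4 = (l_4 − l_5) / l_4 = (0.14 − 0.08) / 0.14
     = 0.06 / 0.14 = 0.428571… → 0.429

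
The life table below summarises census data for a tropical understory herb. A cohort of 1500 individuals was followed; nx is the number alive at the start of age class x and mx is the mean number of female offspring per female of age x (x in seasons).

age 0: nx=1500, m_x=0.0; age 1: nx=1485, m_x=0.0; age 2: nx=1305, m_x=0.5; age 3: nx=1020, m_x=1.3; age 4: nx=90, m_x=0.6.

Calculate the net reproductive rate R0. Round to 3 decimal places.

1.355

lx = nx/n0 = nx/1500: 1, 0.99, 0.87, 0.68, 0.06
lx·mx by age: 0, 0, 0.435, 0.884, 0.036
R0 = Σ lx·mx = 1.355 → 1.355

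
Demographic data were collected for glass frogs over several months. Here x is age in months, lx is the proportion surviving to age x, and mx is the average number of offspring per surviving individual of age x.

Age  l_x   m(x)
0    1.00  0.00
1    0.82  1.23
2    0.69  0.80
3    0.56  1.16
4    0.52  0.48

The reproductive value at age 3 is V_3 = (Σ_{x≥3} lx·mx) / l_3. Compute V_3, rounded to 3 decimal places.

1.606

lx·mx for x ≥ 3: 0.6496, 0.2496 → sum = 0.8992
V_3 = 0.8992 / l_3 = 0.8992 / 0.56 = 1.605714… → 1.606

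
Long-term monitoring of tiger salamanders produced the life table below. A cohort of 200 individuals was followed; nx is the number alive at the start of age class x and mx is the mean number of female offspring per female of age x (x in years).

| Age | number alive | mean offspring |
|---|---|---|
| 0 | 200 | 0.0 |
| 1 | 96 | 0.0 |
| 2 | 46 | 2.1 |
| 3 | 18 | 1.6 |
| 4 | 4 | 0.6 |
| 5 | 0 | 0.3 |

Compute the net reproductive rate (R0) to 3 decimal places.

lx = nx/n0 = nx/200: 1, 0.48, 0.23, 0.09, 0.02, 0
lx·mx by age: 0, 0, 0.483, 0.144, 0.012, 0
R0 = Σ lx·mx = 0.639 → 0.639

0.639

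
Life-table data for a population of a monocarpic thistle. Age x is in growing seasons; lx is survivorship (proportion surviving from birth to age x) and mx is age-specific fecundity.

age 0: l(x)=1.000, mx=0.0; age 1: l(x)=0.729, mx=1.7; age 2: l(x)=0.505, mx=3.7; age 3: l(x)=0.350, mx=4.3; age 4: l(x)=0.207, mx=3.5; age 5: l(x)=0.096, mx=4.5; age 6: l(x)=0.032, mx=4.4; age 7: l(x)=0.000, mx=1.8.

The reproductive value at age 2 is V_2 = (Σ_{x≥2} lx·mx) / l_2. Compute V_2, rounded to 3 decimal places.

9.249

lx·mx for x ≥ 2: 1.8685, 1.505, 0.7245, 0.432, 0.1408, 0 → sum = 4.6708
V_2 = 4.6708 / l_2 = 4.6708 / 0.505 = 9.249109… → 9.249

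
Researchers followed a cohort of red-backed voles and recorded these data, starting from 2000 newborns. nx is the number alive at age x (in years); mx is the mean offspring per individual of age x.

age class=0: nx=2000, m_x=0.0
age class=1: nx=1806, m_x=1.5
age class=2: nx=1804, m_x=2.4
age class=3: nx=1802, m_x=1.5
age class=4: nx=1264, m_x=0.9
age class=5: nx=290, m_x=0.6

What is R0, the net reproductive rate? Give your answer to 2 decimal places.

lx = nx/n0 = nx/2000: 1, 0.903, 0.902, 0.901, 0.632, 0.145
lx·mx by age: 0, 1.3545, 2.1648, 1.3515, 0.5688, 0.087
R0 = Σ lx·mx = 5.5266 → 5.53

5.53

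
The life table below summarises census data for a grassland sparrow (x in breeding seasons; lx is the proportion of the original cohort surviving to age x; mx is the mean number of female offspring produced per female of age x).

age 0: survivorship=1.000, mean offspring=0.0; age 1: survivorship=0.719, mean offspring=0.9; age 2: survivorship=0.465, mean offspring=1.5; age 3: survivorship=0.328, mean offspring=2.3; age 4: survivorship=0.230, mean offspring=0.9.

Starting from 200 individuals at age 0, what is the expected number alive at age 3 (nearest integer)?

66

Expected survivors = N0 · l_3 = 200 × 0.328 = 65.6 → 66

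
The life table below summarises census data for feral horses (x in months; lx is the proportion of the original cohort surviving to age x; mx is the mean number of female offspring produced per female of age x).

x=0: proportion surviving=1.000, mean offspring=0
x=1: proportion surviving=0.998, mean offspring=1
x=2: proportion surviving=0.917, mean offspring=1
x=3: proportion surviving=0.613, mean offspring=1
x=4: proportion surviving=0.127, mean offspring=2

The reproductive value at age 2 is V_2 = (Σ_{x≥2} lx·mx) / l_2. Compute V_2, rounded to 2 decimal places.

lx·mx for x ≥ 2: 0.917, 0.613, 0.254 → sum = 1.784
V_2 = 1.784 / l_2 = 1.784 / 0.917 = 1.945474… → 1.95

1.95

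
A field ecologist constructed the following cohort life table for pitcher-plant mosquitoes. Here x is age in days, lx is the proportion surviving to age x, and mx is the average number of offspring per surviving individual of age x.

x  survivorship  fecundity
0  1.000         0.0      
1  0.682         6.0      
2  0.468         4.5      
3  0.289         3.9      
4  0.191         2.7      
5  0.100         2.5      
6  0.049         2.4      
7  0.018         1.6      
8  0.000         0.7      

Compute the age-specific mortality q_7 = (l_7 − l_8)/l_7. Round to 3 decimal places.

q_7 = (l_7 − l_8) / l_7 = (0.018 − 0) / 0.018
     = 0.018 / 0.018 = 1 → 1.000

1.000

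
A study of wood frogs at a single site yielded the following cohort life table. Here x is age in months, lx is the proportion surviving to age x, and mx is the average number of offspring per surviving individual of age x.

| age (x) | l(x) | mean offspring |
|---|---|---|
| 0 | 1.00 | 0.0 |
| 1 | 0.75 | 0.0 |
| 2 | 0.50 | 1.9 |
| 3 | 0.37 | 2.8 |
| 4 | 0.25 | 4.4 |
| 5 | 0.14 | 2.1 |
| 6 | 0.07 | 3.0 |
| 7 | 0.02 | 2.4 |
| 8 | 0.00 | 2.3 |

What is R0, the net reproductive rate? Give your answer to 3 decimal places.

lx·mx by age: 0, 0, 0.95, 1.036, 1.1, 0.294, 0.21, 0.048, 0
R0 = Σ lx·mx = 3.638 → 3.638

3.638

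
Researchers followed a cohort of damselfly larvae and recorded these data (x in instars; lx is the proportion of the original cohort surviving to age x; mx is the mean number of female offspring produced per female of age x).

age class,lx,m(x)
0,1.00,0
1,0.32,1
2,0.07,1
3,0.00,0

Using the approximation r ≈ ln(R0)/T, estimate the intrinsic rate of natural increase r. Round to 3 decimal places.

R0 = Σ lx·mx = 0 + 0.32 + 0.07 + 0 = 0.39
Σ x·lx·mx = 0.46; T = 0.46/0.39 = 1.17949…
r ≈ ln(R0)/T = ln(0.39)/1.17949… = -0.79832… → -0.798

-0.798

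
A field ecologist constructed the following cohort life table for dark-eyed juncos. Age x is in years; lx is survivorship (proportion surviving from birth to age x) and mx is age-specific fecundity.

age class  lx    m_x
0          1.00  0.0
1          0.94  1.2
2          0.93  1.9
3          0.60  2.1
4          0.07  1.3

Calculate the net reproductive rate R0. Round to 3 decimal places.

lx·mx by age: 0, 1.128, 1.767, 1.26, 0.091
R0 = Σ lx·mx = 4.246 → 4.246

4.246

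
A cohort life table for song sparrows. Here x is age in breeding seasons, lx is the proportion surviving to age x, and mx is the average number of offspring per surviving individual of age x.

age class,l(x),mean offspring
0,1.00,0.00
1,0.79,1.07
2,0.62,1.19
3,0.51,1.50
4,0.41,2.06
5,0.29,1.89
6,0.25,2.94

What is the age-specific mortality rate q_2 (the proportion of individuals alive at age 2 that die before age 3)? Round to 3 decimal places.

0.177

q_2 = (l_2 − l_3) / l_2 = (0.62 − 0.51) / 0.62
     = 0.11 / 0.62 = 0.177419… → 0.177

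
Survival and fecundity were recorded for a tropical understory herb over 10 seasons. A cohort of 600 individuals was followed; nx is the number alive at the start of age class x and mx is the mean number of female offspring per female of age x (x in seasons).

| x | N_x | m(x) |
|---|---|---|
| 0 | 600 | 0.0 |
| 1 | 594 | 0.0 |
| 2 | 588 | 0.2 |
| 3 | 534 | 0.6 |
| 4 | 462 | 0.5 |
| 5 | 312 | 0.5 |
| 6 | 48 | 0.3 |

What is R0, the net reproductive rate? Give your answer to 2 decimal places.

1.40

lx = nx/n0 = nx/600: 1, 0.99, 0.98, 0.89, 0.77, 0.52, 0.08
lx·mx by age: 0, 0, 0.196, 0.534, 0.385, 0.26, 0.024
R0 = Σ lx·mx = 1.399 → 1.40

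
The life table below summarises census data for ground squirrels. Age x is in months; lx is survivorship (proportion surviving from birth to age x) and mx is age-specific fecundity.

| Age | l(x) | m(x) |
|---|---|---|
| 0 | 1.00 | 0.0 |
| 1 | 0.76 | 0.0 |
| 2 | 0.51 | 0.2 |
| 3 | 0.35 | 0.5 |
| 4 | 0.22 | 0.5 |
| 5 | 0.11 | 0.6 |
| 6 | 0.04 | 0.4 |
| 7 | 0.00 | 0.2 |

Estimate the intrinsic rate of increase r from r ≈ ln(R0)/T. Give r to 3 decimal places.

R0 = Σ lx·mx = 0 + 0 + 0.102 + 0.175 + 0.11 + 0.066 + 0.016 + 0 = 0.469
Σ x·lx·mx = 1.595; T = 1.595/0.469 = 3.40085…
r ≈ ln(R0)/T = ln(0.469)/3.40085… = -0.22264… → -0.223

-0.223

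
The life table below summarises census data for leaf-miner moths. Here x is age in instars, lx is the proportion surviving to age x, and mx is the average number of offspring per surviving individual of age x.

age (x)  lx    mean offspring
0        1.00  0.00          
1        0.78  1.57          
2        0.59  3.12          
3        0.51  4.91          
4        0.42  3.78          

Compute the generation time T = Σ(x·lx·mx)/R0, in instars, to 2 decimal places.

lx·mx: 0, 1.2246, 1.8408, 2.5041, 1.5876 → R0 = 7.1571
x·lx·mx: 0, 1.2246, 3.6816, 7.5123, 6.3504 → Σ = 18.7689
T = 18.7689 / 7.1571 = 2.622417… → 2.62

2.62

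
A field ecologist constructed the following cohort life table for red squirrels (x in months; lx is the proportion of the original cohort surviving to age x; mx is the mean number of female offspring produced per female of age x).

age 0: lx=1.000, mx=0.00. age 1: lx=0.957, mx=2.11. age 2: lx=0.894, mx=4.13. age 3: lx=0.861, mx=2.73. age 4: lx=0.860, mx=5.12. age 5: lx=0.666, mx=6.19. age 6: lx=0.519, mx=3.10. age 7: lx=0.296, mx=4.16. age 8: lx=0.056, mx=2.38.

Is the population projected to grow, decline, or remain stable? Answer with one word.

R0 = Σ lx·mx = 0 + 2.01927 + 3.69222 + 2.35053 + 4.4032 + 4.12254 + 1.6089 + 1.23136 + 0.13328 = 19.5613
R0 > 1, so the population is growing.

growing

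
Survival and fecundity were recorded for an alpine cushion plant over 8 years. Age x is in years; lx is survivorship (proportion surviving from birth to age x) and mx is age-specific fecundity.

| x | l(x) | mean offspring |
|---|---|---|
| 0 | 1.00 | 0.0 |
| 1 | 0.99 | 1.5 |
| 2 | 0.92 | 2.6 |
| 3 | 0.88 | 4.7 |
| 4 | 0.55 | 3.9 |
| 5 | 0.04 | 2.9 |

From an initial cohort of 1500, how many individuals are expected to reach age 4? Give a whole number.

Expected survivors = N0 · l_4 = 1500 × 0.55 = 825 → 825

825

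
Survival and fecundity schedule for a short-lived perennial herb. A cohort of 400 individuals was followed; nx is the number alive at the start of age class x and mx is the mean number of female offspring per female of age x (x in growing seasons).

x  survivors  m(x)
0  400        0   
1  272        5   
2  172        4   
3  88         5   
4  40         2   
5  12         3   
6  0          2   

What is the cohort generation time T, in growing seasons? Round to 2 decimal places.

1.75

lx = nx/n0 = nx/400: 1, 0.68, 0.43, 0.22, 0.1, 0.03, 0
lx·mx: 0, 3.4, 1.72, 1.1, 0.2, 0.09, 0 → R0 = 6.51
x·lx·mx: 0, 3.4, 3.44, 3.3, 0.8, 0.45, 0 → Σ = 11.39
T = 11.39 / 6.51 = 1.749616… → 1.75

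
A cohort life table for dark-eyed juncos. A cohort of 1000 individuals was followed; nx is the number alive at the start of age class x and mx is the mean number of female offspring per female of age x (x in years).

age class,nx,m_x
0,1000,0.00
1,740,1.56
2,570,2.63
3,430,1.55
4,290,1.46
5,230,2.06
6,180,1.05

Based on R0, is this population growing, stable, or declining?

lx = nx/n0 = nx/1000: 1, 0.74, 0.57, 0.43, 0.29, 0.23, 0.18
R0 = Σ lx·mx = 0 + 1.1544 + 1.4991 + 0.6665 + 0.4234 + 0.4738 + 0.189 = 4.4062
R0 > 1, so the population is growing.

growing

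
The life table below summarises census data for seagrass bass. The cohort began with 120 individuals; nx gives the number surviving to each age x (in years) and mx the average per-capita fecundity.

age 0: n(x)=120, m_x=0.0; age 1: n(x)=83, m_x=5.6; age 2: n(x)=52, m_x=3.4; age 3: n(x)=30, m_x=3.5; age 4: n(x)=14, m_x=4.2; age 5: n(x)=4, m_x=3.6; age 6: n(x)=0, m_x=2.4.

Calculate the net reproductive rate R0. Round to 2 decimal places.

lx = nx/n0 = nx/120: 1, 0.69167…, 0.43333…, 0.25, 0.11667…, 0.03333…, 0
lx·mx by age: 0, 3.873333…, 1.473333…, 0.875, 0.49…, 0.12…, 0
R0 = Σ lx·mx = 6.831667… → 6.83

6.83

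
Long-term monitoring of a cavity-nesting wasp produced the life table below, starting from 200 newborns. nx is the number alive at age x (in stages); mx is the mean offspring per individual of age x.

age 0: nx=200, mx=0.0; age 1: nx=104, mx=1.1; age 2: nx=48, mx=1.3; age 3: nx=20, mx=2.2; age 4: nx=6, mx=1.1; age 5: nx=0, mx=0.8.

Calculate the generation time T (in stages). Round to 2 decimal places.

1.75

lx = nx/n0 = nx/200: 1, 0.52, 0.24, 0.1, 0.03, 0
lx·mx: 0, 0.572, 0.312, 0.22, 0.033, 0 → R0 = 1.137
x·lx·mx: 0, 0.572, 0.624, 0.66, 0.132, 0 → Σ = 1.988
T = 1.988 / 1.137 = 1.748461… → 1.75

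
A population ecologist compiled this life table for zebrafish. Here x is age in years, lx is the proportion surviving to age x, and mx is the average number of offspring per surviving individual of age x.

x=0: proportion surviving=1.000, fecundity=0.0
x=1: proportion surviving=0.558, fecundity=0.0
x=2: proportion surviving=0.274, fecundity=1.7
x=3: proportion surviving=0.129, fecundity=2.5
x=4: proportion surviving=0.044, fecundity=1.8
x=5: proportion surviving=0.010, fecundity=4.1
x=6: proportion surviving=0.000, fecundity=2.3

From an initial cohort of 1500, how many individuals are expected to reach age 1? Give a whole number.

Expected survivors = N0 · l_1 = 1500 × 0.558 = 837 → 837

837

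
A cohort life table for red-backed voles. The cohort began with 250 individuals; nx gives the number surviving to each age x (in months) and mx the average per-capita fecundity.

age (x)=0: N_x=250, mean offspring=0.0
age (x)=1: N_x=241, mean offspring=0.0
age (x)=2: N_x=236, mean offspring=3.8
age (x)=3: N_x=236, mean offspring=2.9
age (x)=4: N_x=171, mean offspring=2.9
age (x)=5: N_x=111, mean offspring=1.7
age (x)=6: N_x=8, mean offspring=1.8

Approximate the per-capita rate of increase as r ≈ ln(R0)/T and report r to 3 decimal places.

lx = nx/n0 = nx/250: 1, 0.964, 0.944, 0.944, 0.684, 0.444, 0.032
R0 = Σ lx·mx = 0 + 0 + 3.5872 + 2.7376 + 1.9836 + 0.7548 + 0.0576 = 9.1208
Σ x·lx·mx = 27.4412; T = 27.4412/9.1208 = 3.00864…
r ≈ ln(R0)/T = ln(9.1208)/3.00864… = 0.73474… → 0.735

0.735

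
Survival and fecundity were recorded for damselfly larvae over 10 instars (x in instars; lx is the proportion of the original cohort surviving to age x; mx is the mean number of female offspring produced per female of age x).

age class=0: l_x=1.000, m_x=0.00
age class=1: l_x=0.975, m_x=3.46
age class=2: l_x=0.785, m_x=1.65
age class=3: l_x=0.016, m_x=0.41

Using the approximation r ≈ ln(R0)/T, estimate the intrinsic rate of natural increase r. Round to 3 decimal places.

1.205

R0 = Σ lx·mx = 0 + 3.3735 + 1.29525 + 0.00656 = 4.67531
Σ x·lx·mx = 5.98368; T = 5.98368/4.67531 = 1.27985…
r ≈ ln(R0)/T = ln(4.67531)/1.27985… = 1.20506… → 1.205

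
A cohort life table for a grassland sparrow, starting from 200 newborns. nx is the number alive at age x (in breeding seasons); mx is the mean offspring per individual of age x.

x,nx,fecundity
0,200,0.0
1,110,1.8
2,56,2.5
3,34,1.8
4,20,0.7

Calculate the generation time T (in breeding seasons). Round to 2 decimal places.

1.74

lx = nx/n0 = nx/200: 1, 0.55, 0.28, 0.17, 0.1
lx·mx: 0, 0.99, 0.7, 0.306, 0.07 → R0 = 2.066
x·lx·mx: 0, 0.99, 1.4, 0.918, 0.28 → Σ = 3.588
T = 3.588 / 2.066 = 1.736689… → 1.74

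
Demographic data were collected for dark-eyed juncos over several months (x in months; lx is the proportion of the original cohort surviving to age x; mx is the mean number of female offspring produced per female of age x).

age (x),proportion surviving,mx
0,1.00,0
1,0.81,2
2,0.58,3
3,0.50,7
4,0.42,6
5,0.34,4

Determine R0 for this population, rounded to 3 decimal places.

10.740

lx·mx by age: 0, 1.62, 1.74, 3.5, 2.52, 1.36
R0 = Σ lx·mx = 10.74 → 10.740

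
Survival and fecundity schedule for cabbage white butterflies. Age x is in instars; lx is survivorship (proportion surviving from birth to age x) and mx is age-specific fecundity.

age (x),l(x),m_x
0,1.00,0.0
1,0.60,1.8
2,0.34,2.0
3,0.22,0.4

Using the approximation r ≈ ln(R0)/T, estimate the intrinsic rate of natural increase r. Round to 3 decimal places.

0.420

R0 = Σ lx·mx = 0 + 1.08 + 0.68 + 0.088 = 1.848
Σ x·lx·mx = 2.704; T = 2.704/1.848 = 1.4632…
r ≈ ln(R0)/T = ln(1.848)/1.4632… = 0.4197… → 0.420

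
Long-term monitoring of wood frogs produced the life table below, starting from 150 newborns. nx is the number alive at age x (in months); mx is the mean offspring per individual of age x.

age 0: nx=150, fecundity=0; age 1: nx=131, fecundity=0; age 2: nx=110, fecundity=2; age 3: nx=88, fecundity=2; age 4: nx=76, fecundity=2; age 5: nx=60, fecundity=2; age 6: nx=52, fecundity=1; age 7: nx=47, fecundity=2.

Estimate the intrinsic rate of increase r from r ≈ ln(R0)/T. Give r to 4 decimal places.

lx = nx/n0 = nx/150: 1, 0.87333…, 0.73333…, 0.58667…, 0.50667…, 0.4, 0.34667…, 0.31333…
R0 = Σ lx·mx = 0 + 0 + 1.46667… + 1.17333… + 1.01333… + 0.8 + 0.34667… + 0.62667… = 5.426667…
Σ x·lx·mx = 20.973333…; T = 20.973333…/5.426667… = 3.86486…
r ≈ ln(R0)/T = ln(5.426667…)/3.86486… = 0.437616… → 0.4376

0.4376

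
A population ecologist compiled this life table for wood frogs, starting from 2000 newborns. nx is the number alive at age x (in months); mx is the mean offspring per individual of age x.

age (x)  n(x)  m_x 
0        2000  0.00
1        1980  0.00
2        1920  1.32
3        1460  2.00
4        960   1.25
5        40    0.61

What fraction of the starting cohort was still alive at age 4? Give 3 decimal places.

0.480

l_4 = n_4/n_0 = 960/2000 = 0.48 → 0.480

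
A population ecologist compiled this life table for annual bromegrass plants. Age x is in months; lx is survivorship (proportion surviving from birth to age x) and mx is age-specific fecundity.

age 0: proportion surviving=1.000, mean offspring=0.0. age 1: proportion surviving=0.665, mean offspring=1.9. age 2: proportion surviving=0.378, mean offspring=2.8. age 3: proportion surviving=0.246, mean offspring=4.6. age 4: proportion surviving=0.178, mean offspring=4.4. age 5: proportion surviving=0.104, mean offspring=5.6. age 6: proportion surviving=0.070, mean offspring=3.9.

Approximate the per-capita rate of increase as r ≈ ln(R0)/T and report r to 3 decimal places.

0.573

R0 = Σ lx·mx = 0 + 1.2635 + 1.0584 + 1.1316 + 0.7832 + 0.5824 + 0.273 = 5.0921
Σ x·lx·mx = 14.4579; T = 14.4579/5.0921 = 2.83928…
r ≈ ln(R0)/T = ln(5.0921)/2.83928… = 0.57328… → 0.573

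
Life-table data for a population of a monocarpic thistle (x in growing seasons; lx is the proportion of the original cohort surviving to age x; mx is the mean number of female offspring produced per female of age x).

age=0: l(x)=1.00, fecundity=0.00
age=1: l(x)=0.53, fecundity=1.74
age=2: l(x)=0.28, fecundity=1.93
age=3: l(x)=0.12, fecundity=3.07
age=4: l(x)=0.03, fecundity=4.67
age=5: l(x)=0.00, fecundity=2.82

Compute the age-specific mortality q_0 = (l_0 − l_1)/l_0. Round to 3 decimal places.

q_0 = (l_0 − l_1) / l_0 = (1 − 0.53) / 1
     = 0.47 / 1 = 0.47 → 0.470

0.470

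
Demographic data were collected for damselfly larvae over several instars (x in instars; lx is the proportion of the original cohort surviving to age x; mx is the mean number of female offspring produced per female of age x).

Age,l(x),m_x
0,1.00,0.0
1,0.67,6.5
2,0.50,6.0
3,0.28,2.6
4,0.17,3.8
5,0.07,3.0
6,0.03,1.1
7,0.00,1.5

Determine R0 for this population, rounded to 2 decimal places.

lx·mx by age: 0, 4.355, 3, 0.728, 0.646, 0.21, 0.033, 0
R0 = Σ lx·mx = 8.972 → 8.97

8.97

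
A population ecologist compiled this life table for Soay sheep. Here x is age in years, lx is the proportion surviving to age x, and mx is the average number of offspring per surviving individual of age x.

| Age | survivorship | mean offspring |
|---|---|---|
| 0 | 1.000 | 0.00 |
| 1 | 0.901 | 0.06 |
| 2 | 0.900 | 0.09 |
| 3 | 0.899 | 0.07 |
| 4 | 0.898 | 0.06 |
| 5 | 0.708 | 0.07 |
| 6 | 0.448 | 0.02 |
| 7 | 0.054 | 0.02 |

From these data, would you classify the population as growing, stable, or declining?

R0 = Σ lx·mx = 0 + 0.05406 + 0.081 + 0.06293 + 0.05388 + 0.04956 + 0.00896 + 0.00108 = 0.31147
R0 < 1, so the population is declining.

declining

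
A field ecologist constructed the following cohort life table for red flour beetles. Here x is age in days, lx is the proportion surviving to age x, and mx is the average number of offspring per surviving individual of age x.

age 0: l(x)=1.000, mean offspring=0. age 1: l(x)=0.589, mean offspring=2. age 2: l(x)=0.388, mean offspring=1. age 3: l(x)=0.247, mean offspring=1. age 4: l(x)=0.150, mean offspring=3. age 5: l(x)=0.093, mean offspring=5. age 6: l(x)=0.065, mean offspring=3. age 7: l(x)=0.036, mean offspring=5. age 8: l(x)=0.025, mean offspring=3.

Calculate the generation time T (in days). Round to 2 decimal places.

3.10

lx·mx: 0, 1.178, 0.388, 0.247, 0.45, 0.465, 0.195, 0.18, 0.075 → R0 = 3.178
x·lx·mx: 0, 1.178, 0.776, 0.741, 1.8, 2.325, 1.17, 1.26, 0.6 → Σ = 9.85
T = 9.85 / 3.178 = 3.099434… → 3.10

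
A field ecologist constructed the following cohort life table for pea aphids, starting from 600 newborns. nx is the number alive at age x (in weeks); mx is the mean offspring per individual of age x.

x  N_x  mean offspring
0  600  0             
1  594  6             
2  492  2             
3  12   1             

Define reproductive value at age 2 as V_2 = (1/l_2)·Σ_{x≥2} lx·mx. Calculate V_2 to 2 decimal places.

lx = nx/n0 = nx/600: 1, 0.99, 0.82, 0.02
lx·mx for x ≥ 2: 1.64, 0.02 → sum = 1.66
V_2 = 1.66 / l_2 = 1.66 / 0.82 = 2.02439… → 2.02

2.02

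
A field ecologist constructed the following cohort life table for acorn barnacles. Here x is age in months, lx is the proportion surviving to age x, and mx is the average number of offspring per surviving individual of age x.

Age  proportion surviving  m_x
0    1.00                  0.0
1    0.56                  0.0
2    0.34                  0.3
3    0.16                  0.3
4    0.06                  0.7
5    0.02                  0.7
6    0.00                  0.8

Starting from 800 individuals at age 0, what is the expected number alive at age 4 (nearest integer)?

48

Expected survivors = N0 · l_4 = 800 × 0.06 = 48 → 48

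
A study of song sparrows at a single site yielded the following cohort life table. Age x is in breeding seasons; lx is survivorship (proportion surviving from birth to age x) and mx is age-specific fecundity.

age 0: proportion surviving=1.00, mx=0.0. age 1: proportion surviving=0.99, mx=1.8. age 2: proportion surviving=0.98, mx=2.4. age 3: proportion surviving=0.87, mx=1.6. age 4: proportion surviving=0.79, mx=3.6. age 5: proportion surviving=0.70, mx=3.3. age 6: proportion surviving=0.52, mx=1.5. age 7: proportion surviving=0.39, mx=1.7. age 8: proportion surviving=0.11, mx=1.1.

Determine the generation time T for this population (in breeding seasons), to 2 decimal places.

lx·mx: 0, 1.782, 2.352, 1.392, 2.844, 2.31, 0.78, 0.663, 0.121 → R0 = 12.244
x·lx·mx: 0, 1.782, 4.704, 4.176, 11.376, 11.55, 4.68, 4.641, 0.968 → Σ = 43.877
T = 43.877 / 12.244 = 3.583551… → 3.58

3.58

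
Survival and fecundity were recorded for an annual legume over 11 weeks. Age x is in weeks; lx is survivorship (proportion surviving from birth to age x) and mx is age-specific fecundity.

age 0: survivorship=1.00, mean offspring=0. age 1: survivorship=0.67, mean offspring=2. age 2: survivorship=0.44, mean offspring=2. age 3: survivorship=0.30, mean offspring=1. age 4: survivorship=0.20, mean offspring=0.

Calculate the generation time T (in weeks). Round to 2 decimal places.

lx·mx: 0, 1.34, 0.88, 0.3, 0 → R0 = 2.52
x·lx·mx: 0, 1.34, 1.76, 0.9, 0 → Σ = 4
T = 4 / 2.52 = 1.587302… → 1.59

1.59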